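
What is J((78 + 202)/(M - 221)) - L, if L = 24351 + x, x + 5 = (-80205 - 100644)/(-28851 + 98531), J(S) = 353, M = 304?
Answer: -1671651391/69680 ≈ -23990.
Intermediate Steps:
x = -529249/69680 (x = -5 + (-80205 - 100644)/(-28851 + 98531) = -5 - 180849/69680 = -529249/69680 ≈ -7.5954)
L = 1696248431/69680 (L = 24351 - 529249/69680 = 1696248431/69680 ≈ 24343.)
J((78 + 202)/(M - 221)) - L = 353 - 1*1696248431/69680 = 353 - 1696248431/69680 = -1671651391/69680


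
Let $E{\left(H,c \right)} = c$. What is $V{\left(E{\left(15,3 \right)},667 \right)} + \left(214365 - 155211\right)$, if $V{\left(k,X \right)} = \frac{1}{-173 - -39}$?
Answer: $\frac{7926635}{134} \approx 59154.0$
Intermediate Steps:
$V{\left(k,X \right)} = - \frac{1}{134}$ ($V{\left(k,X \right)} = \frac{1}{-173 + 39} = \frac{1}{-134} = - \frac{1}{134}$)
$V{\left(E{\left(15,3 \right)},667 \right)} + \left(214365 - 155211\right) = - \frac{1}{134} + \left(214365 - 155211\right) = - \frac{1}{134} + 59154 = \frac{7926635}{134}$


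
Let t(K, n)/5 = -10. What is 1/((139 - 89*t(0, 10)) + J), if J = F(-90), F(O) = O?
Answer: 1/4499 ≈ 0.00022227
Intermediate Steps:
t(K, n) = -50 (t(K, n) = 5*(-10) = -50)
J = -90
1/((139 - 89*t(0, 10)) + J) = 1/((139 - 89*(-50)) - 90) = 1/((139 + 4450) - 90) = 1/(4589 - 90) = 1/4499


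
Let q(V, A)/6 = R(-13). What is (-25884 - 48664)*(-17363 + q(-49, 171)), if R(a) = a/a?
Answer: 1293929636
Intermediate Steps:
R(a) = 1
q(V, A) = 6 (q(V, A) = 6*1 = 6)
(-25884 - 48664)*(-17363 + q(-49, 171)) = (-25884 - 48664)*(-17363 + 6) = -74548*(-17357) = 1293929636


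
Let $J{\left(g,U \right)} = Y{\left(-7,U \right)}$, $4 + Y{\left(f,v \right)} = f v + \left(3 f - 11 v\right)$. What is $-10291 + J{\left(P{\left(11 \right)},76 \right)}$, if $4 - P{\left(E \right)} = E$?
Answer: $-11684$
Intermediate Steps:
$P{\left(E \right)} = 4 - E$
$Y{\left(f,v \right)} = -4 - 11 v + 3 f + f v$ ($Y{\left(f,v \right)} = -4 + \left(f v + \left(3 f - 11 v\right)\right) = -4 + \left(f v + \left(- 11 v + 3 f\right)\right) = -4 + \left(- 11 v + 3 f + f v\right) = -4 - 11 v + 3 f + f v$)
$J{\left(g,U \right)} = -25 - 18 U$ ($J{\left(g,U \right)} = -4 - 11 U + 3 \left(-7\right) - 7 U = -4 - 11 U - 21 - 7 U = -25 - 18 U$)
$-10291 + J{\left(P{\left(11 \right)},76 \right)} = -10291 - 1393 = -11684$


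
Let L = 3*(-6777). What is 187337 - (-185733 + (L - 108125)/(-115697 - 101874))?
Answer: 81169084514/217571 ≈ 3.7307e+5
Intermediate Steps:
L = -20331
187337 - (-185733 + (L - 108125)/(-115697 - 101874)) = 187337 - (-185733 + (-20331 - 108125)/(-115697 - 101874)) = 187337 - (-185733 - 128456/(-217571)) = 187337 - (-185733 - 128456*(-1/217571)) = 187337 - (-185733 + 128456/217571) = 187337 - 1*(-40409986087/217571) = 187337 + 40409986087/217571 = 81169084514/217571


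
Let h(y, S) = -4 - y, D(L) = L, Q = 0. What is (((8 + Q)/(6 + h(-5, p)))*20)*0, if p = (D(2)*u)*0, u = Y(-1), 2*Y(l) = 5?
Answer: 0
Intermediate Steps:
Y(l) = 5/2 (Y(l) = (1/2)*5 = 5/2)
u = 5/2 ≈ 2.5000
p = 0 (p = (2*(5/2))*0 = 5*0 = 0)
(((8 + Q)/(6 + h(-5, p)))*20)*0 = (((8 + 0)/(6 + (-4 - 1*(-5))))*20)*0 = ((8/(6 + (-4 + 5)))*20)*0 = ((8/(6 + 1))*20)*0 = ((8/7)*20)*0 = (160/7)*0 = 0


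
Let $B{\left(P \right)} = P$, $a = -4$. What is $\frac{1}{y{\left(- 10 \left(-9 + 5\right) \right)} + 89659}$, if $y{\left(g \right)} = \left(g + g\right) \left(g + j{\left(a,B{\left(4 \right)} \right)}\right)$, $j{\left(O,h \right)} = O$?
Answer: $\frac{1}{92539} \approx 1.0806 \cdot 10^{-5}$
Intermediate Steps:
$y{\left(g \right)} = 2 g \left(-4 + g\right)$ ($y{\left(g \right)} = \left(g + g\right) \left(g - 4\right) = 2 g \left(-4 + g\right)$)
$\frac{1}{y{\left(- 10 \left(-9 + 5\right) \right)} + 89659} = \frac{1}{2 \left(- 10 \left(-9 + 5\right)\right) \left(-4 - 10 \left(-9 + 5\right)\right) + 89659} = \frac{1}{2 \left(\left(-10\right) \left(-4\right)\right) \left(-4 - -40\right) + 89659} = \frac{1}{2 \cdot 40 \left(-4 + 40\right) + 89659} = \frac{1}{2 \cdot 40 \cdot 36 + 89659} = \frac{1}{2880 + 89659} = \frac{1}{92539}$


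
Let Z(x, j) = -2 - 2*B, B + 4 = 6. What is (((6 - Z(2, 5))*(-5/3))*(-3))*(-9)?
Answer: -540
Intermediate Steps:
B = 2 (B = -4 + 6 = 2)
Z(x, j) = -6 (Z(x, j) = -2 - 2*2 = -2 - 4 = -6)
(((6 - Z(2, 5))*(-5/3))*(-3))*(-9) = (((6 - 1*(-6))*(-5/3))*(-3))*(-9) = (((6 + 6)*(-5*1/3))*(-3))*(-9) = ((12*(-5/3))*(-3))*(-9) = -20*(-3)*(-9) = 60*(-9) = -540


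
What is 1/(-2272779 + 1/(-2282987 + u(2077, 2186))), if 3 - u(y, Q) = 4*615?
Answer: -2285444/5194309128877 ≈ -4.3999e-7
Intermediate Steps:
u(y, Q) = -2457 (u(y, Q) = 3 - 4*615 = 3 - 1*2460 = 3 - 2460 = -2457)
1/(-2272779 + 1/(-2282987 + u(2077, 2186))) = 1/(-2272779 + 1/(-2282987 - 2457)) = 1/(-2272779 + 1/(-2285444)) = 1/(-2272779 - 1/2285444) = 1/(-5194309128877/2285444) = -2285444/5194309128877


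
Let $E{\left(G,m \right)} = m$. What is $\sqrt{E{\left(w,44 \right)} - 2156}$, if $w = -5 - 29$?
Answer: $8 i \sqrt{33} \approx 45.956 i$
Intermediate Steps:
$w = -34$ ($w = -5 - 29 = -34$)
$\sqrt{E{\left(w,44 \right)} - 2156} = \sqrt{44 - 2156} = \sqrt{-2112} = 8 i \sqrt{33}$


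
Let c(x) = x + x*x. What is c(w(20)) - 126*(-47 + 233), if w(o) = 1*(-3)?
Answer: -23430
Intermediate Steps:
w(o) = -3
c(x) = x + x²
c(w(20)) - 126*(-47 + 233) = -3*(1 - 3) - 126*(-47 + 233) = -3*(-2) - 126*186 = 6 - 1*23436 = 6 - 23436 = -23430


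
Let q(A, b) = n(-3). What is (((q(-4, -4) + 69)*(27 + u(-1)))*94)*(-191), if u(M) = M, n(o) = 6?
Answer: -35010300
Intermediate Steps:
q(A, b) = 6
(((q(-4, -4) + 69)*(27 + u(-1)))*94)*(-191) = (((6 + 69)*(27 - 1))*94)*(-191) = ((75*26)*94)*(-191) = (1950*94)*(-191) = 183300*(-191) = -35010300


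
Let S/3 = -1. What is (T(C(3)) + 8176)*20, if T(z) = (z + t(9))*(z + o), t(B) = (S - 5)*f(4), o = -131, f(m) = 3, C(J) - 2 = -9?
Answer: 249080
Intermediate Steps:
S = -3 (S = 3*(-1) = -3)
C(J) = -7 (C(J) = 2 - 9 = -7)
t(B) = -24 (t(B) = (-3 - 5)*3 = -8*3 = -24)
T(z) = (-131 + z)*(-24 + z) (T(z) = (z - 24)*(z - 131) = (-24 + z)*(-131 + z) = (-131 + z)*(-24 + z))
(T(C(3)) + 8176)*20 = ((3144 + (-7)² - 155*(-7)) + 8176)*20 = ((3144 + 49 + 1085) + 8176)*20 = (4278 + 8176)*20 = 12454*20 = 249080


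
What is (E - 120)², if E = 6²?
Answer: 7056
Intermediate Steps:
E = 36
(E - 120)² = (36 - 120)² = (-84)² = 7056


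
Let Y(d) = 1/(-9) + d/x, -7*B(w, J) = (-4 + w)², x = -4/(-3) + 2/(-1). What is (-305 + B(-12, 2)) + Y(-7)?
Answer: -41729/126 ≈ -331.18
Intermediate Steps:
x = -⅔ (x = -4*(-⅓) + 2*(-1) = 4/3 - 2 = -⅔ ≈ -0.66667)
B(w, J) = -(-4 + w)²/7
Y(d) = -⅑ - 3*d/2 (Y(d) = 1/(-9) + d/(-⅔) = 1*(-⅑) + d*(-3/2) = -⅑ - 3*d/2)
(-305 + B(-12, 2)) + Y(-7) = (-305 - (-4 - 12)²/7) + (-⅑ - 3/2*(-7)) = (-305 - ⅐*(-16)²) + (-⅑ + 21/2) = (-305 - ⅐*256) + 187/18 = (-305 - 256/7) + 187/18 = -2391/7 + 187/18 = -41729/126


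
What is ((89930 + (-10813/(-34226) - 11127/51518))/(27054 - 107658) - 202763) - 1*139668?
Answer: -3041769084714255169/8882838218817 ≈ -3.4243e+5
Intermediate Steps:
((89930 + (-10813/(-34226) - 11127/51518))/(27054 - 107658) - 202763) - 1*139668 = ((89930 + (-10813*(-1/34226) - 11127*1/51518))/(-80604) - 202763) - 139668 = ((89930 + (10813/34226 - 11127/51518))*(-1/80604) - 202763) - 139668 = ((89930 + 44057858/440813767)*(-1/80604) - 202763) - 139668 = ((39642426124168/440813767)*(-1/80604) - 202763) - 139668 = (-9910606531042/8882838218817 - 202763) - 139668 = -1801120836368522413/8882838218817 - 139668 = -3041769084714255169/8882838218817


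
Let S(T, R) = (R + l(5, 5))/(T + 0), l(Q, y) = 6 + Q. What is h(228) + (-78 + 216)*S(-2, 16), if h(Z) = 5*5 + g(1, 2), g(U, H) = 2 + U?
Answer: -1835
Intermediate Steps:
S(T, R) = (11 + R)/T (S(T, R) = (R + (6 + 5))/(T + 0) = (R + 11)/T = (11 + R)/T)
h(Z) = 28 (h(Z) = 5*5 + (2 + 1) = 25 + 3 = 28)
h(228) + (-78 + 216)*S(-2, 16) = 28 + (-78 + 216)*((11 + 16)/(-2)) = 28 + 138*(-1/2*27) = 28 + 138*(-27/2) = 28 - 1863 = -1835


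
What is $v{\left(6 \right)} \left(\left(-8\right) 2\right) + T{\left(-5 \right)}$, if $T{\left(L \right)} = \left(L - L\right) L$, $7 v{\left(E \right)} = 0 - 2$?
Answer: $\frac{32}{7} \approx 4.5714$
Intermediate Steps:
$v{\left(E \right)} = - \frac{2}{7}$ ($v{\left(E \right)} = \frac{0 - 2}{7} = \frac{1}{7} \left(-2\right) = - \frac{2}{7}$)
$T{\left(L \right)} = 0$ ($T{\left(L \right)} = 0 L = 0$)
$v{\left(6 \right)} \left(\left(-8\right) 2\right) + T{\left(-5 \right)} = - \frac{2 \left(\left(-8\right) 2\right)}{7} + 0 = \left(- \frac{2}{7}\right) \left(-16\right) + 0 = \frac{32}{7} + 0 = \frac{32}{7}$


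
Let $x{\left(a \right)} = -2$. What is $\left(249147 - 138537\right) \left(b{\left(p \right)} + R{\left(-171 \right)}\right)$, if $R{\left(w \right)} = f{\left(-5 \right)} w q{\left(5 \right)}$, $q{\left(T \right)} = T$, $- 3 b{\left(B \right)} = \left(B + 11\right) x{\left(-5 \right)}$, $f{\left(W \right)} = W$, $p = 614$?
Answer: $518945250$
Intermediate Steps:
$b{\left(B \right)} = \frac{22}{3} + \frac{2 B}{3}$ ($b{\left(B \right)} = - \frac{\left(B + 11\right) \left(-2\right)}{3} = - \frac{\left(11 + B\right) \left(-2\right)}{3} = - \frac{-22 - 2 B}{3} = \frac{22}{3} + \frac{2 B}{3}$)
$R{\left(w \right)} = - 25 w$ ($R{\left(w \right)} = - 5 w 5 = - 25 w$)
$\left(249147 - 138537\right) \left(b{\left(p \right)} + R{\left(-171 \right)}\right) = \left(249147 - 138537\right) \left(\left(\frac{22}{3} + \frac{2}{3} \cdot 614\right) - -4275\right) = 110610 \left(\left(\frac{22}{3} + \frac{1228}{3}\right) + 4275\right) = 110610 \left(\frac{1250}{3} + 4275\right) = 110610 \cdot \frac{14075}{3} = 518945250$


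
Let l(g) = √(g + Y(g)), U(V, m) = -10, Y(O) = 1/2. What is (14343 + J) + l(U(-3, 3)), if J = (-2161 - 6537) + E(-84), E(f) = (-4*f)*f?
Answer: -22579 + I*√38/2 ≈ -22579.0 + 3.0822*I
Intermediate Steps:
Y(O) = ½
E(f) = -4*f²
l(g) = √(½ + g) (l(g) = √(g + ½) = √(½ + g))
J = -36922 (J = (-2161 - 6537) - 4*(-84)² = -8698 - 4*7056 = -8698 - 28224 = -36922)
(14343 + J) + l(U(-3, 3)) = (14343 - 36922) + √(2 + 4*(-10))/2 = -22579 + √(2 - 40)/2 = -22579 + √(-38)/2 = -22579 + (I*√38)/2 = -22579 + I*√38/2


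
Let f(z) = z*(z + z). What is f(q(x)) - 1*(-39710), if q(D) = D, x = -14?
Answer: 40102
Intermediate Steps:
f(z) = 2*z**2 (f(z) = z*(2*z) = 2*z**2)
f(q(x)) - 1*(-39710) = 2*(-14)**2 - 1*(-39710) = 2*196 + 39710 = 392 + 39710 = 40102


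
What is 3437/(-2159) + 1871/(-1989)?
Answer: -639746/252603 ≈ -2.5326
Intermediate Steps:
3437/(-2159) + 1871/(-1989) = 3437*(-1/2159) + 1871*(-1/1989) = -3437/2159 - 1871/1989 = -639746/252603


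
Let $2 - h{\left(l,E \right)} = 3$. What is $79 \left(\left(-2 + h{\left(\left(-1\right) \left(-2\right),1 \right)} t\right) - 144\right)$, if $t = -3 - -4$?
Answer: $-11613$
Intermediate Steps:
$t = 1$ ($t = -3 + 4 = 1$)
$h{\left(l,E \right)} = -1$ ($h{\left(l,E \right)} = 2 - 3 = -1$)
$79 \left(\left(-2 + h{\left(\left(-1\right) \left(-2\right),1 \right)} t\right) - 144\right) = 79 \left(\left(-2 - 1\right) - 144\right) = 79 \left(-3 - 144\right) = 79 \left(-147\right) = -11613$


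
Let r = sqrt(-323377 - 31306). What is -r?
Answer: -I*sqrt(354683) ≈ -595.55*I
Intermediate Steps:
r = I*sqrt(354683) (r = sqrt(-354683) = I*sqrt(354683) ≈ 595.55*I)
-r = -I*sqrt(354683)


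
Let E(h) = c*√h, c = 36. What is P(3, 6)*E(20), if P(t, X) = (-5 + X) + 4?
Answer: 360*√5 ≈ 804.98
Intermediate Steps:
P(t, X) = -1 + X
E(h) = 36*√h
P(3, 6)*E(20) = (-1 + 6)*(36*√20) = 5*(36*(2*√5)) = 5*(72*√5) = 360*√5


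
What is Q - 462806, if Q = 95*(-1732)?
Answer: -627346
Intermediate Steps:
Q = -164540
Q - 462806 = -164540 - 462806 = -627346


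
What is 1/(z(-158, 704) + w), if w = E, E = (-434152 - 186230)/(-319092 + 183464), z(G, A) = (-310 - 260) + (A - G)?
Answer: 67814/20111879 ≈ 0.0033718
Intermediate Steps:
z(G, A) = -570 + A - G (z(G, A) = -570 + (A - G) = -570 + A - G)
E = 310191/67814 (E = -620382/(-135628) = -620382*(-1/135628) = 310191/67814 ≈ 4.5741)
w = 310191/67814 ≈ 4.5741
1/(z(-158, 704) + w) = 1/((-570 + 704 - 1*(-158)) + 310191/67814) = 1/((-570 + 704 + 158) + 310191/67814) = 1/(292 + 310191/67814) = 1/(20111879/67814) = 67814/20111879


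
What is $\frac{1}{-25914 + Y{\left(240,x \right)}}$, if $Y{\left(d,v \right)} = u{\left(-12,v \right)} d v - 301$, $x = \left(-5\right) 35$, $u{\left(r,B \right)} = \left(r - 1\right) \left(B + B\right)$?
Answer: $- \frac{1}{191126215} \approx -5.2321 \cdot 10^{-9}$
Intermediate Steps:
$u{\left(r,B \right)} = 2 B \left(-1 + r\right)$ ($u{\left(r,B \right)} = \left(-1 + r\right) 2 B = 2 B \left(-1 + r\right)$)
$x = -175$
$Y{\left(d,v \right)} = -301 - 26 d v^{2}$ ($Y{\left(d,v \right)} = 2 v \left(-1 - 12\right) d v - 301 = 2 v \left(-13\right) d v - 301 = - 26 v d v - 301 = - 26 d v v - 301 = - 26 d v^{2} - 301 = -301 - 26 d v^{2}$)
$\frac{1}{-25914 + Y{\left(240,x \right)}} = \frac{1}{-25914 - \left(301 + 6240 \left(-175\right)^{2}\right)} = \frac{1}{-25914 - \left(301 + 6240 \cdot 30625\right)} = \frac{1}{-25914 - 191100301} = \frac{1}{-191126215} = - \frac{1}{191126215}$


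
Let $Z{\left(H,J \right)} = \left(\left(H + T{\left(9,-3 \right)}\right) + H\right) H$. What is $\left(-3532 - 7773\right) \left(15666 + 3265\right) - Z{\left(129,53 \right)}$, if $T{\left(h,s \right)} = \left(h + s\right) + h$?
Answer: $-214050172$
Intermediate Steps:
$T{\left(h,s \right)} = s + 2 h$
$Z{\left(H,J \right)} = H \left(15 + 2 H\right)$ ($Z{\left(H,J \right)} = \left(\left(H + \left(-3 + 2 \cdot 9\right)\right) + H\right) H = \left(\left(H + \left(-3 + 18\right)\right) + H\right) H = \left(\left(H + 15\right) + H\right) H = \left(\left(15 + H\right) + H\right) H = \left(15 + 2 H\right) H = H \left(15 + 2 H\right)$)
$\left(-3532 - 7773\right) \left(15666 + 3265\right) - Z{\left(129,53 \right)} = \left(-3532 - 7773\right) \left(15666 + 3265\right) - 129 \left(15 + 2 \cdot 129\right) = \left(-11305\right) 18931 - 129 \left(15 + 258\right) = -214014955 - 129 \cdot 273 = -214014955 - 35217 = -214050172$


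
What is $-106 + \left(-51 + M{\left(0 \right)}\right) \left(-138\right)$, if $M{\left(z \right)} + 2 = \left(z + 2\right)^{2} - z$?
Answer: $6656$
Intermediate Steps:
$M{\left(z \right)} = -2 + \left(2 + z\right)^{2} - z$ ($M{\left(z \right)} = -2 - \left(z - \left(z + 2\right)^{2}\right) = -2 - \left(z - \left(2 + z\right)^{2}\right) = -2 + \left(2 + z\right)^{2} - z$)
$-106 + \left(-51 + M{\left(0 \right)}\right) \left(-138\right) = -106 + \left(-51 - \left(2 - \left(2 + 0\right)^{2}\right)\right) \left(-138\right) = -106 + \left(-51 + \left(-2 + 2^{2} + 0\right)\right) \left(-138\right) = -106 + \left(-51 + \left(-2 + 4 + 0\right)\right) \left(-138\right) = -106 + \left(-51 + 2\right) \left(-138\right) = -106 - -6762 = -106 + 6762 = 6656$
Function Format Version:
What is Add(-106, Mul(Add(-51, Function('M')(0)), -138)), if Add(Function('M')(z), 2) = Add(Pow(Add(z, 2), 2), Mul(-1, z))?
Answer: 6656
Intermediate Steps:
Function('M')(z) = Add(-2, Pow(Add(2, z), 2), Mul(-1, z)) (Function('M')(z) = Add(-2, Add(Pow(Add(z, 2), 2), Mul(-1, z))) = Add(-2, Add(Pow(Add(2, z), 2), Mul(-1, z))) = Add(-2, Pow(Add(2, z), 2), Mul(-1, z)))
Add(-106, Mul(Add(-51, Function('M')(0)), -138)) = Add(-106, Mul(Add(-51, Add(-2, Pow(Add(2, 0), 2), Mul(-1, 0))), -138)) = Add(-106, Mul(Add(-51, Add(-2, Pow(2, 2), 0)), -138)) = Add(-106, Mul(Add(-51, Add(-2, 4, 0)), -138)) = Add(-106, Mul(Add(-51, 2), -138)) = Add(-106, Mul(-49, -138)) = Add(-106, 6762) = 6656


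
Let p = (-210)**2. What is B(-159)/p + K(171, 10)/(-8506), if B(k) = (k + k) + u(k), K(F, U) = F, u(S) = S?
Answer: -644359/20839700 ≈ -0.030920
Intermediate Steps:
p = 44100
B(k) = 3*k (B(k) = (k + k) + k = 2*k + k = 3*k)
B(-159)/p + K(171, 10)/(-8506) = (3*(-159))/44100 + 171/(-8506) = -477*1/44100 + 171*(-1/8506) = -53/4900 - 171/8506 = -644359/20839700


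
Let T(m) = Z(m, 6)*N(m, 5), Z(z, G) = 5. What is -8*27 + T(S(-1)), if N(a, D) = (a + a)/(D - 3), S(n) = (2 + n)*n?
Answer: -221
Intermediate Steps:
S(n) = n*(2 + n)
N(a, D) = 2*a/(-3 + D) (N(a, D) = (2*a)/(-3 + D) = 2*a/(-3 + D))
T(m) = 5*m (T(m) = 5*(2*m/(-3 + 5)) = 5*(2*m/2) = 5*(2*m*(½)) = 5*m)
-8*27 + T(S(-1)) = -8*27 + 5*(-(2 - 1)) = -216 + 5*(-1*1) = -216 + 5*(-1) = -216 - 5 = -221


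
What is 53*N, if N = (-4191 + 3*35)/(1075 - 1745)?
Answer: 108279/335 ≈ 323.22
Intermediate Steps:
N = 2043/335 (N = (-4191 + 105)/(-670) = -4086*(-1/670) = 2043/335 ≈ 6.0985)
53*N = 53*(2043/335) = 108279/335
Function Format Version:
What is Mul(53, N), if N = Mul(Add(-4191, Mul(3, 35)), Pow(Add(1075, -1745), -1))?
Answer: Rational(108279, 335) ≈ 323.22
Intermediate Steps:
N = Rational(2043, 335) (N = Mul(Add(-4191, 105), Pow(-670, -1)) = Mul(-4086, Rational(-1, 670)) = Rational(2043, 335) ≈ 6.0985)
Mul(53, N) = Mul(53, Rational(2043, 335)) = Rational(108279, 335)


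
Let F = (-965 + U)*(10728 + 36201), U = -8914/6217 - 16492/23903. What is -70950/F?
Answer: 3514507091150/2248202258539903 ≈ 0.0015633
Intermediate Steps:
U = -315602106/148604951 (U = -8914*1/6217 - 16492*1/23903 = -8914/6217 - 16492/23903 = -315602106/148604951 ≈ -2.1238)
F = -6744606775619709/148604951 (F = (-965 - 315602106/148604951)*(10728 + 36201) = -143719379821/148604951*46929 = -6744606775619709/148604951 ≈ -4.5386e+7)
-70950/F = -70950/(-6744606775619709/148604951) = -70950*(-148604951/6744606775619709) = 3514507091150/2248202258539903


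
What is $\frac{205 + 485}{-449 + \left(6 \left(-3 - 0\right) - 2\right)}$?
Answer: $- \frac{690}{469} \approx -1.4712$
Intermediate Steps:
$\frac{205 + 485}{-449 + \left(6 \left(-3 - 0\right) - 2\right)} = \frac{690}{-449 + \left(6 \left(-3 + 0\right) - 2\right)} = \frac{690}{-449 + \left(6 \left(-3\right) - 2\right)} = \frac{690}{-449 - 20} = \frac{690}{-469} = 690 \left(- \frac{1}{469}\right) = - \frac{690}{469}$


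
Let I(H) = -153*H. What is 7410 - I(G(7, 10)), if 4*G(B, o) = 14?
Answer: 15891/2 ≈ 7945.5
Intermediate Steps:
G(B, o) = 7/2 (G(B, o) = (1/4)*14 = 7/2)
7410 - I(G(7, 10)) = 7410 - (-153)*7/2 = 7410 - 1*(-1071/2) = 7410 + 1071/2 = 15891/2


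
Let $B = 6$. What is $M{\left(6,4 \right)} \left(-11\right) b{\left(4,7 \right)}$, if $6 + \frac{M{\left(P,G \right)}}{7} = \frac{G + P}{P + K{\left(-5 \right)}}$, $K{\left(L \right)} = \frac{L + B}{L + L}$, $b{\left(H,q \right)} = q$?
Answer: $\frac{136906}{59} \approx 2320.4$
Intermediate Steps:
$K{\left(L \right)} = \frac{6 + L}{2 L}$ ($K{\left(L \right)} = \frac{L + 6}{L + L} = \frac{6 + L}{2 L}$)
$M{\left(P,G \right)} = -42 + \frac{7 \left(G + P\right)}{- \frac{1}{10} + P}$ ($M{\left(P,G \right)} = -42 + 7 \frac{G + P}{P + \frac{6 - 5}{2 \left(-5\right)}} = -42 + 7 \frac{G + P}{P + \frac{1}{2} \left(- \frac{1}{5}\right) 1} = -42 + 7 \frac{G + P}{P - \frac{1}{10}} = -42 + 7 \frac{G + P}{- \frac{1}{10} + P} = -42 + \frac{7 \left(G + P\right)}{- \frac{1}{10} + P}$)
$M{\left(6,4 \right)} \left(-11\right) b{\left(4,7 \right)} = \frac{14 \left(3 - 150 + 5 \cdot 4\right)}{-1 + 10 \cdot 6} \left(-11\right) 7 = \frac{14 \left(3 - 150 + 20\right)}{-1 + 60} \left(-11\right) 7 = 14 \cdot \frac{1}{59} \left(-127\right) \left(-11\right) 7 = \left(- \frac{1778}{59}\right) \left(-11\right) 7 = \frac{19558}{59} \cdot 7 = \frac{136906}{59}$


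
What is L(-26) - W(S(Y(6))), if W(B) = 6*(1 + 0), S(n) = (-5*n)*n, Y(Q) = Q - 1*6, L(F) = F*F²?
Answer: -17582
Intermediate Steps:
L(F) = F³
Y(Q) = -6 + Q (Y(Q) = Q - 6 = -6 + Q)
S(n) = -5*n²
W(B) = 6 (W(B) = 6*1 = 6)
L(-26) - W(S(Y(6))) = (-26)³ - 1*6 = -17576 - 6 = -17582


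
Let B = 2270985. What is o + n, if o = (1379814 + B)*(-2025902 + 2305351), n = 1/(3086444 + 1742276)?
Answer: 4926318715171248721/4828720 ≈ 1.0202e+12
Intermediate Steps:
n = 1/4828720 ≈ 2.0709e-7
o = 1020212129751 (o = (1379814 + 2270985)*(-2025902 + 2305351) = 3650799*279449 = 1020212129751)
o + n = 1020212129751 + 1/4828720 = 4926318715171248721/4828720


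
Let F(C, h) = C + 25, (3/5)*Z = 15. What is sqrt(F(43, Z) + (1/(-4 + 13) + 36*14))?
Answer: sqrt(5149)/3 ≈ 23.919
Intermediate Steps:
Z = 25 (Z = (5/3)*15 = 25)
F(C, h) = 25 + C
sqrt(F(43, Z) + (1/(-4 + 13) + 36*14)) = sqrt((25 + 43) + (1/(-4 + 13) + 36*14)) = sqrt(68 + (1/9 + 504)) = sqrt(68 + 4537/9) = sqrt(5149/9) = sqrt(5149)/3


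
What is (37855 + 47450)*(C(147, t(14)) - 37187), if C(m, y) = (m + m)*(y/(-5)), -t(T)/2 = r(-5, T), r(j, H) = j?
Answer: -3222396375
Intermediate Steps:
t(T) = 10 (t(T) = -2*(-5) = 10)
C(m, y) = -2*m*y/5 (C(m, y) = (2*m)*(y*(-⅕)) = (2*m)*(-y/5) = -2*m*y/5)
(37855 + 47450)*(C(147, t(14)) - 37187) = (37855 + 47450)*(-⅖*147*10 - 37187) = 85305*(-588 - 37187) = 85305*(-37775) = -3222396375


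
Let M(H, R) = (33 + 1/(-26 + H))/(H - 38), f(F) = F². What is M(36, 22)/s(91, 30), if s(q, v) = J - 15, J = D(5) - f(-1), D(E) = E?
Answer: 331/220 ≈ 1.5045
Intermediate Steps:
M(H, R) = (33 + 1/(-26 + H))/(-38 + H)
J = 4 (J = 5 - 1*(-1)² = 5 - 1*1 = 5 - 1 = 4)
s(q, v) = -11 (s(q, v) = 4 - 15 = -11)
M(36, 22)/s(91, 30) = ((-857 + 33*36)/(988 + 36² - 64*36))/(-11) = ((-857 + 1188)/(988 + 1296 - 2304))*(-1/11) = (331/(-20))*(-1/11) = -1/20*331*(-1/11) = -331/20*(-1/11) = 331/220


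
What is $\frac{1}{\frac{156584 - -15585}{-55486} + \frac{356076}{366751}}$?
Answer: $- \frac{2907077998}{6197988569} \approx -0.46904$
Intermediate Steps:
$\frac{1}{\frac{156584 - -15585}{-55486} + \frac{356076}{366751}} = \frac{1}{\left(156584 + 15585\right) \left(- \frac{1}{55486}\right) + 356076 \cdot \frac{1}{366751}} = \frac{1}{172169 \left(- \frac{1}{55486}\right) + \frac{50868}{52393}} = \frac{1}{- \frac{172169}{55486} + \frac{50868}{52393}} = \frac{1}{- \frac{6197988569}{2907077998}} = - \frac{2907077998}{6197988569}$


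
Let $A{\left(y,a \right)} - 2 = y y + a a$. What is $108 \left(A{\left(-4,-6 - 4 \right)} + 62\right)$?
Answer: $19440$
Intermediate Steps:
$A{\left(y,a \right)} = 2 + a^{2} + y^{2}$ ($A{\left(y,a \right)} = 2 + \left(y y + a a\right) = 2 + \left(y^{2} + a^{2}\right) = 2 + \left(a^{2} + y^{2}\right) = 2 + a^{2} + y^{2}$)
$108 \left(A{\left(-4,-6 - 4 \right)} + 62\right) = 108 \left(\left(2 + \left(-6 - 4\right)^{2} + \left(-4\right)^{2}\right) + 62\right) = 108 \left(\left(2 + \left(-10\right)^{2} + 16\right) + 62\right) = 108 \left(\left(2 + 100 + 16\right) + 62\right) = 108 \left(118 + 62\right) = 108 \cdot 180 = 19440$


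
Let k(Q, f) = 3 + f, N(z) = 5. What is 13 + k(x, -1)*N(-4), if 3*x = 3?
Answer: 23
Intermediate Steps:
x = 1 (x = (⅓)*3 = 1)
13 + k(x, -1)*N(-4) = 13 + (3 - 1)*5 = 13 + 2*5 = 13 + 10 = 23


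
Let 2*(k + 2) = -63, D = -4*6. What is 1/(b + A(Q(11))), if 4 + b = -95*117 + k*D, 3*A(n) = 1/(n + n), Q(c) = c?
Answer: -66/680789 ≈ -9.6946e-5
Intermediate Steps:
D = -24
k = -67/2 (k = -2 + (½)*(-63) = -2 - 63/2 = -67/2 ≈ -33.500)
A(n) = 1/(6*n) (A(n) = 1/(3*(n + n)) = 1/(3*((2*n))) = (1/(2*n))/3 = 1/(6*n))
b = -10315 (b = -4 + (-95*117 - 67/2*(-24)) = -4 + (-11115 + 804) = -4 - 10311 = -10315)
1/(b + A(Q(11))) = 1/(-10315 + (⅙)/11) = 1/(-10315 + (⅙)*(1/11)) = 1/(-10315 + 1/66) = 1/(-680789/66) = -66/680789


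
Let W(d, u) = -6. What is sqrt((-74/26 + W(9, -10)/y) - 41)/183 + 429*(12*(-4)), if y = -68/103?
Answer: -20592 + I*sqrt(754494)/26962 ≈ -20592.0 + 0.032216*I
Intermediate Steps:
y = -68/103 (y = -68*1/103 = -68/103 ≈ -0.66019)
sqrt((-74/26 + W(9, -10)/y) - 41)/183 + 429*(12*(-4)) = sqrt((-74/26 - 6/(-68/103)) - 41)/183 + 429*(12*(-4)) = sqrt((-74*1/26 - 6*(-103/68)) - 41)*(1/183) + 429*(-48) = sqrt((-37/13 + 309/34) - 41)*(1/183) - 20592 = sqrt(2759/442 - 41)*(1/183) - 20592 = sqrt(-15363/442)*(1/183) - 20592 = (3*I*sqrt(754494)/442)*(1/183) - 20592 = I*sqrt(754494)/26962 - 20592 = -20592 + I*sqrt(754494)/26962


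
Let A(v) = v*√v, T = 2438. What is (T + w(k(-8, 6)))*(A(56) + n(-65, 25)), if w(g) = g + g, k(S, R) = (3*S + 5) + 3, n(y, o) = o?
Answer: 60150 + 269472*√14 ≈ 1.0684e+6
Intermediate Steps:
k(S, R) = 8 + 3*S (k(S, R) = (5 + 3*S) + 3 = 8 + 3*S)
A(v) = v^(3/2)
w(g) = 2*g
(T + w(k(-8, 6)))*(A(56) + n(-65, 25)) = (2438 + 2*(8 + 3*(-8)))*(56^(3/2) + 25) = (2438 + 2*(8 - 24))*(112*√14 + 25) = (2438 + 2*(-16))*(25 + 112*√14) = (2438 - 32)*(25 + 112*√14) = 2406*(25 + 112*√14) = 60150 + 269472*√14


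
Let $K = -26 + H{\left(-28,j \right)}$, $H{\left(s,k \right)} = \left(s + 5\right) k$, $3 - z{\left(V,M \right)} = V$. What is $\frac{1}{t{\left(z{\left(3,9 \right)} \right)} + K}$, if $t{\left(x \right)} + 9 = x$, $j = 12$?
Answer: $- \frac{1}{311} \approx -0.0032154$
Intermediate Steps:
$z{\left(V,M \right)} = 3 - V$
$t{\left(x \right)} = -9 + x$
$H{\left(s,k \right)} = k \left(5 + s\right)$ ($H{\left(s,k \right)} = \left(5 + s\right) k = k \left(5 + s\right)$)
$K = -302$ ($K = -26 + 12 \left(5 - 28\right) = -26 + 12 \left(-23\right) = -26 - 276 = -302$)
$\frac{1}{t{\left(z{\left(3,9 \right)} \right)} + K} = \frac{1}{\left(-9 + \left(3 - 3\right)\right) - 302} = \frac{1}{\left(-9 + 0\right) - 302} = \frac{1}{-9 - 302} = \frac{1}{-311} = - \frac{1}{311}$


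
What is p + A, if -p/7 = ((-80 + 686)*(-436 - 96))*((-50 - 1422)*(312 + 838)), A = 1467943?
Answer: -3820214775257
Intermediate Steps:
p = -3820216243200 (p = -7*(-80 + 686)*(-436 - 96)*(-50 - 1422)*(312 + 838) = -7*606*(-532)*(-1472*1150) = -(-2256744)*(-1692800) = -7*545745177600 = -3820216243200)
p + A = -3820216243200 + 1467943 = -3820214775257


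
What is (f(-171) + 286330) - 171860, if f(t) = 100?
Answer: 114570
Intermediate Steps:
(f(-171) + 286330) - 171860 = (100 + 286330) - 171860 = 286430 - 171860 = 114570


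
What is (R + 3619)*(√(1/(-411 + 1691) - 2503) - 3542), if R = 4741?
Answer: -29611120 + 209*I*√16019195/2 ≈ -2.9611e+7 + 4.1825e+5*I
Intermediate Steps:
(R + 3619)*(√(1/(-411 + 1691) - 2503) - 3542) = (4741 + 3619)*(√(1/(-411 + 1691) - 2503) - 3542) = 8360*(√(1/1280 - 2503) - 3542) = 8360*(√(-3203839/1280) - 3542) = 8360*(I*√16019195/80 - 3542) = 8360*(-3542 + I*√16019195/80) = -29611120 + 209*I*√16019195/2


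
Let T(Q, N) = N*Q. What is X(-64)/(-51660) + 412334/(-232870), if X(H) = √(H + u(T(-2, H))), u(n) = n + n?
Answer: -206167/116435 - 2*√3/12915 ≈ -1.7709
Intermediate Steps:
u(n) = 2*n
X(H) = √3*√(-H) (X(H) = √(H + 2*(H*(-2))) = √(H + 2*(-2*H)) = √(H - 4*H) = √(-3*H) = √3*√(-H))
X(-64)/(-51660) + 412334/(-232870) = (√3*√(-1*(-64)))/(-51660) + 412334/(-232870) = (√3*√64)*(-1/51660) + 412334*(-1/232870) = (√3*8)*(-1/51660) - 206167/116435 = (8*√3)*(-1/51660) - 206167/116435 = -2*√3/12915 - 206167/116435 = -206167/116435 - 2*√3/12915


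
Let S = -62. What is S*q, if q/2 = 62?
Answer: -7688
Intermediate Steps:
q = 124 (q = 2*62 = 124)
S*q = -62*124 = -7688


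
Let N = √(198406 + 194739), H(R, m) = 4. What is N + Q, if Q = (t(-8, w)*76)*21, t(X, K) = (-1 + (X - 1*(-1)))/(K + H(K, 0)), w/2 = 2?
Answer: -1596 + √393145 ≈ -968.99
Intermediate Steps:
w = 4 (w = 2*2 = 4)
N = √393145 ≈ 627.01
t(X, K) = X/(4 + K) (t(X, K) = (-1 + (X - 1*(-1)))/(K + 4) = (-1 + (X + 1))/(4 + K) = (-1 + (1 + X))/(4 + K) = X/(4 + K))
Q = -1596 (Q = (-8/(4 + 4)*76)*21 = (-8/8*76)*21 = (-8*⅛*76)*21 = -1*76*21 = -76*21 = -1596)
N + Q = √393145 - 1596 = -1596 + √393145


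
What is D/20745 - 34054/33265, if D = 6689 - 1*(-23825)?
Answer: 61719596/138016485 ≈ 0.44719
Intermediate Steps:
D = 30514 (D = 6689 + 23825 = 30514)
D/20745 - 34054/33265 = 30514/20745 - 34054/33265 = 61719596/138016485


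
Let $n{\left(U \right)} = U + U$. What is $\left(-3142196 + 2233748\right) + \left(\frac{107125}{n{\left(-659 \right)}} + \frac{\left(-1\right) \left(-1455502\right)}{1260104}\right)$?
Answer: $- \frac{377224754428405}{415204268} \approx -9.0853 \cdot 10^{5}$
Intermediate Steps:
$n{\left(U \right)} = 2 U$
$\left(-3142196 + 2233748\right) + \left(\frac{107125}{n{\left(-659 \right)}} + \frac{\left(-1\right) \left(-1455502\right)}{1260104}\right) = \left(-3142196 + 2233748\right) + \left(\frac{107125}{2 \left(-659\right)} + \frac{\left(-1\right) \left(-1455502\right)}{1260104}\right) = -908448 + \left(\frac{107125}{-1318} + 1455502 \cdot \frac{1}{1260104}\right) = -908448 + \left(107125 \left(- \frac{1}{1318}\right) + \frac{727751}{630052}\right) = -908448 + \left(- \frac{107125}{1318} + \frac{727751}{630052}\right) = -908448 - \frac{33267572341}{415204268} = - \frac{377224754428405}{415204268}$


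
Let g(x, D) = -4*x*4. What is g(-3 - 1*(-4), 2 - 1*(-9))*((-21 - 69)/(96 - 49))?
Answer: 1440/47 ≈ 30.638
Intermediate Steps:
g(x, D) = -16*x
g(-3 - 1*(-4), 2 - 1*(-9))*((-21 - 69)/(96 - 49)) = (-16*(-3 - 1*(-4)))*((-21 - 69)/(96 - 49)) = (-16*(-3 + 4))*(-90/47) = (-16*1)*(-90*1/47) = -16*(-90/47) = 1440/47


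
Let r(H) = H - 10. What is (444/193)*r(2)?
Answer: -3552/193 ≈ -18.404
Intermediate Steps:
r(H) = -10 + H
(444/193)*r(2) = (444/193)*(-10 + 2) = (444*(1/193))*(-8) = (444/193)*(-8) = -3552/193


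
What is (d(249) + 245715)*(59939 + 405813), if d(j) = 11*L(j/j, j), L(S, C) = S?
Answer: 114447375952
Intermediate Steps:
d(j) = 11 (d(j) = 11*(j/j) = 11*1 = 11)
(d(249) + 245715)*(59939 + 405813) = (11 + 245715)*(59939 + 405813) = 245726*465752 = 114447375952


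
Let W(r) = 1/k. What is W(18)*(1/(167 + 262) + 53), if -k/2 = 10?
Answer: -11369/4290 ≈ -2.6501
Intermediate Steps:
k = -20 (k = -2*10 = -20)
W(r) = -1/20 (W(r) = 1/(-20) = -1/20)
W(18)*(1/(167 + 262) + 53) = -(1/(167 + 262) + 53)/20 = -(1/429 + 53)/20 = -1/20*22738/429 = -11369/4290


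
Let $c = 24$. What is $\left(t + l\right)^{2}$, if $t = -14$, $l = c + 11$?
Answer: $441$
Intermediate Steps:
$l = 35$ ($l = 24 + 11 = 35$)
$\left(t + l\right)^{2} = \left(-14 + 35\right)^{2} = 21^{2} = 441$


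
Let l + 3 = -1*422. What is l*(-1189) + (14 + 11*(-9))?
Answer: 505240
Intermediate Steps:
l = -425 (l = -3 - 1*422 = -3 - 422 = -425)
l*(-1189) + (14 + 11*(-9)) = -425*(-1189) + (14 + 11*(-9)) = 505325 + (14 - 99) = 505325 - 85 = 505240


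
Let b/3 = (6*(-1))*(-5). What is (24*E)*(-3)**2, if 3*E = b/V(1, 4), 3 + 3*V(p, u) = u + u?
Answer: 3888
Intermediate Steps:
V(p, u) = -1 + 2*u/3 (V(p, u) = -1 + (u + u)/3 = -1 + (2*u)/3 = -1 + 2*u/3)
b = 90 (b = 3*((6*(-1))*(-5)) = 3*(-6*(-5)) = 3*30 = 90)
E = 18 (E = (90/(-1 + (2/3)*4))/3 = (90/(-1 + 8/3))/3 = (90/(5/3))/3 = (90*(3/5))/3 = (1/3)*54 = 18)
(24*E)*(-3)**2 = (24*18)*(-3)**2 = 432*9 = 3888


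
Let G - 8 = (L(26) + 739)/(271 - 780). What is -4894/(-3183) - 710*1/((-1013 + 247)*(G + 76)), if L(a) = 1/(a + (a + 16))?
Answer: 119879275442/77402805151 ≈ 1.5488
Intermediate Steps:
L(a) = 1/(16 + 2*a) (L(a) = 1/(a + (16 + a)) = 1/(16 + 2*a))
G = 226643/34612 (G = 8 + (1/(2*(8 + 26)) + 739)/(271 - 780) = 8 + ((½)/34 + 739)/(-509) = 8 + ((½)*(1/34) + 739)*(-1/509) = 8 + (1/68 + 739)*(-1/509) = 8 + (50253/68)*(-1/509) = 8 - 50253/34612 = 226643/34612 ≈ 6.5481)
-4894/(-3183) - 710*1/((-1013 + 247)*(G + 76)) = -4894/(-3183) - 710*1/((-1013 + 247)*(226643/34612 + 76)) = -4894*(-1/3183) - 710/((-766*2857155/34612)) = 4894/3183 - 710/(-1094290365/17306) = 4894/3183 - 710*(-17306/1094290365) = 4894/3183 + 2457452/218858073 = 119879275442/77402805151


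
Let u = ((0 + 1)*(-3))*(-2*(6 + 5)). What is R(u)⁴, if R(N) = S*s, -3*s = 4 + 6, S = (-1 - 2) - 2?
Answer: 6250000/81 ≈ 77161.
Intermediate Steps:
S = -5 (S = -3 - 2 = -5)
s = -10/3 (s = -(4 + 6)/3 = -⅓*10 = -10/3 ≈ -3.3333)
u = 66 (u = (1*(-3))*(-2*11) = -3*(-22) = 66)
R(N) = 50/3 (R(N) = -5*(-10/3) = 50/3)
R(u)⁴ = (50/3)⁴ = 6250000/81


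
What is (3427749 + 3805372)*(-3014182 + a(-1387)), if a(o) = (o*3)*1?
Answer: -21832040138503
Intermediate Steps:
a(o) = 3*o (a(o) = (3*o)*1 = 3*o)
(3427749 + 3805372)*(-3014182 + a(-1387)) = (3427749 + 3805372)*(-3014182 + 3*(-1387)) = 7233121*(-3014182 - 4161) = 7233121*(-3018343) = -21832040138503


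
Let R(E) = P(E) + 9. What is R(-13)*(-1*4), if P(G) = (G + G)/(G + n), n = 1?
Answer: -134/3 ≈ -44.667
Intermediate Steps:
P(G) = 2*G/(1 + G) (P(G) = (G + G)/(G + 1) = (2*G)/(1 + G) = 2*G/(1 + G))
R(E) = 9 + 2*E/(1 + E) (R(E) = 2*E/(1 + E) + 9 = 9 + 2*E/(1 + E))
R(-13)*(-1*4) = ((9 + 11*(-13))/(1 - 13))*(-1*4) = ((9 - 143)/(-12))*(-4) = -1/12*(-134)*(-4) = (67/6)*(-4) = -134/3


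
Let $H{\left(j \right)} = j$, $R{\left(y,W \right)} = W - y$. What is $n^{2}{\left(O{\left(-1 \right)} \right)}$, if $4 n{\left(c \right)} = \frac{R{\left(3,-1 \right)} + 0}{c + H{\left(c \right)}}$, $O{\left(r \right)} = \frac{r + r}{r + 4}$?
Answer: $\frac{9}{16} \approx 0.5625$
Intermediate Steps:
$O{\left(r \right)} = \frac{2 r}{4 + r}$
$n{\left(c \right)} = - \frac{1}{2 c}$ ($n{\left(c \right)} = \frac{\left(\left(-1 - 3\right) + 0\right) \frac{1}{c + c}}{4} = \frac{\left(\left(-1 - 3\right) + 0\right) \frac{1}{2 c}}{4} = \frac{\left(-4 + 0\right) \frac{1}{2 c}}{4} = \frac{\left(-4\right) \frac{1}{2 c}}{4} = \frac{\left(-2\right) \frac{1}{c}}{4} = - \frac{1}{2 c}$)
$n^{2}{\left(O{\left(-1 \right)} \right)} = \left(- \frac{1}{2 \cdot 2 \left(-1\right) \frac{1}{4 - 1}}\right)^{2} = \left(- \frac{1}{2 \cdot 2 \left(-1\right) \frac{1}{3}}\right)^{2} = \left(- \frac{1}{2 \left(- \frac{2}{3}\right)}\right)^{2} = \left(\left(- \frac{1}{2}\right) \left(- \frac{3}{2}\right)\right)^{2} = \left(\frac{3}{4}\right)^{2} = \frac{9}{16}$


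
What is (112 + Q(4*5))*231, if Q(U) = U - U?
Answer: 25872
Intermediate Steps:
Q(U) = 0
(112 + Q(4*5))*231 = (112 + 0)*231 = 112*231 = 25872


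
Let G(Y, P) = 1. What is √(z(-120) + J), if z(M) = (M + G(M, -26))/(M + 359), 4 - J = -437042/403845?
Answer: √42706867783048365/96518955 ≈ 2.1411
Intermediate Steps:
J = 2052422/403845 (J = 4 - (-437042)/403845 = 4 - 1*(-437042/403845) = 4 + 437042/403845 = 2052422/403845 ≈ 5.0822)
z(M) = (1 + M)/(359 + M) (z(M) = (M + 1)/(M + 359) = (1 + M)/(359 + M))
√(z(-120) + J) = √((1 - 120)/(359 - 120) + 2052422/403845) = √(-119/239 + 2052422/403845) = √(442471303/96518955) = √42706867783048365/96518955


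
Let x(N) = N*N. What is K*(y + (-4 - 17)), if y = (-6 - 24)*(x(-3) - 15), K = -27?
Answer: -4293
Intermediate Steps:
x(N) = N**2
y = 180 (y = (-6 - 24)*((-3)**2 - 15) = -30*(9 - 15) = -30*(-6) = 180)
K*(y + (-4 - 17)) = -27*(180 + (-4 - 17)) = -27*(180 - 21) = -27*159 = -4293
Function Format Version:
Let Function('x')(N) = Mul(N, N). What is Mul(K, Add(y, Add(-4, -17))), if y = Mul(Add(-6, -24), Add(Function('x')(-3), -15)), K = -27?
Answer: -4293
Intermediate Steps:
Function('x')(N) = Pow(N, 2)
y = 180 (y = Mul(Add(-6, -24), Add(Pow(-3, 2), -15)) = Mul(-30, Add(9, -15)) = Mul(-30, -6) = 180)
Mul(K, Add(y, Add(-4, -17))) = Mul(-27, Add(180, Add(-4, -17))) = Mul(-27, Add(180, -21)) = Mul(-27, 159) = -4293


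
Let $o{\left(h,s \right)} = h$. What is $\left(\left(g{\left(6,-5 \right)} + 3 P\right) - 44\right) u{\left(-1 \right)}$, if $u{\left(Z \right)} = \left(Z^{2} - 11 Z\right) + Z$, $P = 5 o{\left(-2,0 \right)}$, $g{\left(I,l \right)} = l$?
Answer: $-869$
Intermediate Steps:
$P = -10$ ($P = 5 \left(-2\right) = -10$)
$u{\left(Z \right)} = Z^{2} - 10 Z$
$\left(\left(g{\left(6,-5 \right)} + 3 P\right) - 44\right) u{\left(-1 \right)} = \left(\left(-5 + 3 \left(-10\right)\right) - 44\right) \left(- (-10 - 1)\right) = \left(\left(-5 - 30\right) - 44\right) \left(\left(-1\right) \left(-11\right)\right) = \left(-35 - 44\right) 11 = \left(-79\right) 11 = -869$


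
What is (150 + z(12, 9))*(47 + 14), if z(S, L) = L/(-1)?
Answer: 8601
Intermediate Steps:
z(S, L) = -L (z(S, L) = L*(-1) = -L)
(150 + z(12, 9))*(47 + 14) = (150 - 1*9)*(47 + 14) = (150 - 9)*61 = 141*61 = 8601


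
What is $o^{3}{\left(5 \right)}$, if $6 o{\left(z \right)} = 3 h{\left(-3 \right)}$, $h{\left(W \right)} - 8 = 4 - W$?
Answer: $\frac{3375}{8} \approx 421.88$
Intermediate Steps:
$h{\left(W \right)} = 12 - W$ ($h{\left(W \right)} = 8 - \left(-4 + W\right) = 12 - W$)
$o{\left(z \right)} = \frac{15}{2}$ ($o{\left(z \right)} = \frac{3 \left(12 - -3\right)}{6} = \frac{3 \left(12 + 3\right)}{6} = \frac{3 \cdot 15}{6} = \frac{1}{6} \cdot 45 = \frac{15}{2}$)
$o^{3}{\left(5 \right)} = \left(\frac{15}{2}\right)^{3} = \frac{3375}{8}$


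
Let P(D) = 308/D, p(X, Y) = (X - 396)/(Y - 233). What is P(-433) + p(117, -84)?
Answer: 23171/137261 ≈ 0.16881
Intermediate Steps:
p(X, Y) = (-396 + X)/(-233 + Y)
P(-433) + p(117, -84) = 308/(-433) + (-396 + 117)/(-233 - 84) = 308*(-1/433) - 279/(-317) = -308/433 - 1/317*(-279) = -308/433 + 279/317 = 23171/137261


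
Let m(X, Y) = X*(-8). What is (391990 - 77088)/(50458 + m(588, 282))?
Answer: 157451/22877 ≈ 6.8825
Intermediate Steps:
m(X, Y) = -8*X
(391990 - 77088)/(50458 + m(588, 282)) = (391990 - 77088)/(50458 - 8*588) = 314902/(50458 - 4704) = 314902/45754 = 314902*(1/45754) = 157451/22877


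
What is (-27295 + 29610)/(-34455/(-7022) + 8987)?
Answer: 16255930/63141169 ≈ 0.25745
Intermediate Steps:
(-27295 + 29610)/(-34455/(-7022) + 8987) = 2315/(-34455*(-1/7022) + 8987) = 2315/(34455/7022 + 8987) = 2315/(63141169/7022) = 2315*(7022/63141169) = 16255930/63141169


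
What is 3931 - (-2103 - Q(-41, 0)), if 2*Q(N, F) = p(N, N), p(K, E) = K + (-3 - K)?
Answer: 12065/2 ≈ 6032.5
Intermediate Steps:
p(K, E) = -3
Q(N, F) = -3/2 (Q(N, F) = (½)*(-3) = -3/2)
3931 - (-2103 - Q(-41, 0)) = 3931 - (-2103 - 1*(-3/2)) = 3931 - (-2103 + 3/2) = 3931 - 1*(-4203/2) = 3931 + 4203/2 = 12065/2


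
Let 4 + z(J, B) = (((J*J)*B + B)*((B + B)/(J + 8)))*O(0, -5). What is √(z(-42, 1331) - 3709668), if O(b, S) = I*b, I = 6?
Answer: 2*I*√927418 ≈ 1926.1*I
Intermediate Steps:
O(b, S) = 6*b
z(J, B) = -4 (z(J, B) = -4 + (((J*J)*B + B)*((B + B)/(J + 8)))*(6*0) = -4 + ((J²*B + B)*((2*B)/(8 + J)))*0 = -4 + ((B*J² + B)*(2*B/(8 + J)))*0 = -4 + ((B + B*J²)*(2*B/(8 + J)))*0 = -4 + (2*B*(B + B*J²)/(8 + J))*0 = -4 + 0 = -4)
√(z(-42, 1331) - 3709668) = √(-4 - 3709668) = √(-3709672) = 2*I*√927418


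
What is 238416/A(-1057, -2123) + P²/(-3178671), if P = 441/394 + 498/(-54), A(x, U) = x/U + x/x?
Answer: 1685882054073922737119/10591779138156540 ≈ 1.5917e+5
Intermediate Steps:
A(x, U) = 1 + x/U (A(x, U) = x/U + 1 = 1 + x/U)
P = -28733/3546 (P = 441*(1/394) + 498*(-1/54) = 441/394 - 83/9 = -28733/3546 ≈ -8.1029)
238416/A(-1057, -2123) + P²/(-3178671) = 238416/(((-2123 - 1057)/(-2123))) + (-28733/3546)²/(-3178671) = 238416/((-1/2123*(-3180))) + (825585289/12574116)*(-1/3178671) = 238416/(3180/2123) - 825585289/39968977879836 = 238416*(2123/3180) - 825585289/39968977879836 = 42179764/265 - 825585289/39968977879836 = 1685882054073922737119/10591779138156540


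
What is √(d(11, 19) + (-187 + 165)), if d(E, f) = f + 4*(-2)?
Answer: I*√11 ≈ 3.3166*I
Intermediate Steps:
d(E, f) = -8 + f (d(E, f) = f - 8 = -8 + f)
√(d(11, 19) + (-187 + 165)) = √((-8 + 19) + (-187 + 165)) = √(11 - 22) = √(-11) = I*√11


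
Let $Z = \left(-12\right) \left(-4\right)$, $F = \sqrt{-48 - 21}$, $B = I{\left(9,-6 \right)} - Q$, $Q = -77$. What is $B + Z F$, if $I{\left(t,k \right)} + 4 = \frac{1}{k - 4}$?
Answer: $\frac{729}{10} + 48 i \sqrt{69} \approx 72.9 + 398.72 i$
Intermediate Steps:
$I{\left(t,k \right)} = -4 + \frac{1}{-4 + k}$ ($I{\left(t,k \right)} = -4 + \frac{1}{k - 4} = -4 + \frac{1}{-4 + k}$)
$B = \frac{729}{10}$ ($B = \frac{17 - -24}{-4 - 6} - -77 = \frac{17 + 24}{-10} + 77 = \left(- \frac{1}{10}\right) 41 + 77 = - \frac{41}{10} + 77 = \frac{729}{10} \approx 72.9$)
$F = i \sqrt{69}$ ($F = \sqrt{-69} = i \sqrt{69} \approx 8.3066 i$)
$Z = 48$
$B + Z F = \frac{729}{10} + 48 i \sqrt{69}$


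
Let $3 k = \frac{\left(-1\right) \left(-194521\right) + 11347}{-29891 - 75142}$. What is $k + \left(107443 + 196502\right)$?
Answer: $\frac{95772559687}{315099} \approx 3.0394 \cdot 10^{5}$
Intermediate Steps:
$k = - \frac{205868}{315099}$ ($k = \frac{\left(\left(-1\right) \left(-194521\right) + 11347\right) \frac{1}{-29891 - 75142}}{3} = \frac{\left(194521 + 11347\right) \frac{1}{-105033}}{3} = \frac{205868 \left(- \frac{1}{105033}\right)}{3} = \frac{1}{3} \left(- \frac{205868}{105033}\right) = - \frac{205868}{315099} \approx -0.65334$)
$k + \left(107443 + 196502\right) = - \frac{205868}{315099} + \left(107443 + 196502\right) = - \frac{205868}{315099} + 303945 = \frac{95772559687}{315099}$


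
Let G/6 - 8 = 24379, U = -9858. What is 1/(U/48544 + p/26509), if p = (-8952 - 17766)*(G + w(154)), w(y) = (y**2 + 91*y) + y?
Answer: -643426448/119457591981837 ≈ -5.3862e-6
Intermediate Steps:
G = 146322 (G = 48 + 6*24379 = 48 + 146274 = 146322)
w(y) = y**2 + 92*y
p = -4921615908 (p = (-8952 - 17766)*(146322 + 154*(92 + 154)) = -26718*(146322 + 154*246) = -26718*(146322 + 37884) = -26718*184206 = -4921615908)
1/(U/48544 + p/26509) = 1/(-9858/48544 - 4921615908/26509) = 1/(-9858*1/48544 - 4921615908*1/26509) = 1/(-4929/24272 - 4921615908/26509) = 1/(-119457591981837/643426448) = -643426448/119457591981837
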